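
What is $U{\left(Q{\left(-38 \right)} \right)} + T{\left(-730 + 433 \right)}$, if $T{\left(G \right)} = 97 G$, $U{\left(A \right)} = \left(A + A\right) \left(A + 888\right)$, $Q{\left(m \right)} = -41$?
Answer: $-98263$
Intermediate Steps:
$U{\left(A \right)} = 2 A \left(888 + A\right)$
$U{\left(Q{\left(-38 \right)} \right)} + T{\left(-730 + 433 \right)} = 2 \left(-41\right) \left(888 - 41\right) + 97 \left(-730 + 433\right) = 2 \left(-41\right) 847 + 97 \left(-297\right) = -69454 - 28809 = -98263$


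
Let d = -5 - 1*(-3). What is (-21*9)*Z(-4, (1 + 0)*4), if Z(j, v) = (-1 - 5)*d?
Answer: -2268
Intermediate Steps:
d = -2 (d = -5 + 3 = -2)
Z(j, v) = 12 (Z(j, v) = (-1 - 5)*(-2) = -6*(-2) = 12)
(-21*9)*Z(-4, (1 + 0)*4) = -21*9*12 = -189*12 = -2268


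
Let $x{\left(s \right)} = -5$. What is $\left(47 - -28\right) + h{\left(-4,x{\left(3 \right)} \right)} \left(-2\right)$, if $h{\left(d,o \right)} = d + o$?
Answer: $93$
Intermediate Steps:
$\left(47 - -28\right) + h{\left(-4,x{\left(3 \right)} \right)} \left(-2\right) = \left(47 - -28\right) + \left(-4 - 5\right) \left(-2\right) = \left(47 + 28\right) - -18 = 75 + 18 = 93$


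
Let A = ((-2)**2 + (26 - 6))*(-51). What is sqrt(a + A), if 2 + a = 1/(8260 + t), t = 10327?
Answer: I*sqrt(423554255007)/18587 ≈ 35.014*I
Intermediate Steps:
a = -37173/18587 (a = -2 + 1/(8260 + 10327) = -2 + 1/18587 = -37173/18587 ≈ -1.9999)
A = -1224 (A = (4 + 20)*(-51) = 24*(-51) = -1224)
sqrt(a + A) = sqrt(-37173/18587 - 1224) = sqrt(-22787661/18587) = I*sqrt(423554255007)/18587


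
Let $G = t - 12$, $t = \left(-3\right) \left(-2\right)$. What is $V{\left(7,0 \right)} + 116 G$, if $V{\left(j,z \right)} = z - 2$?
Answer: $-698$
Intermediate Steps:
$V{\left(j,z \right)} = -2 + z$ ($V{\left(j,z \right)} = z - 2 = -2 + z$)
$t = 6$
$G = -6$ ($G = 6 - 12 = -6$)
$V{\left(7,0 \right)} + 116 G = \left(-2 + 0\right) + 116 \left(-6\right) = -2 - 696 = -698$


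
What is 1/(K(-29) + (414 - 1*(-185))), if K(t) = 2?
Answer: 1/601 ≈ 0.0016639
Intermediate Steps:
1/(K(-29) + (414 - 1*(-185))) = 1/(2 + (414 - 1*(-185))) = 1/(2 + (414 + 185)) = 1/(2 + 599) = 1/601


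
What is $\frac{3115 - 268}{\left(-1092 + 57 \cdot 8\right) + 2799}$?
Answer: $\frac{949}{721} \approx 1.3162$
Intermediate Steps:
$\frac{3115 - 268}{\left(-1092 + 57 \cdot 8\right) + 2799} = \frac{2847}{\left(-1092 + 456\right) + 2799} = \frac{2847}{-636 + 2799} = \frac{2847}{2163} = 2847 \cdot \frac{1}{2163} = \frac{949}{721}$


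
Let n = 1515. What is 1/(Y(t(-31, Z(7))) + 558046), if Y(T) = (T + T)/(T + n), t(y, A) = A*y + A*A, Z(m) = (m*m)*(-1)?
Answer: 1087/606597570 ≈ 1.7920e-6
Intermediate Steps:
Z(m) = -m² (Z(m) = m²*(-1) = -m²)
t(y, A) = A² + A*y (t(y, A) = A*y + A² = A² + A*y)
Y(T) = 2*T/(1515 + T) (Y(T) = (T + T)/(T + 1515) = (2*T)/(1515 + T) = 2*T/(1515 + T))
1/(Y(t(-31, Z(7))) + 558046) = 1/(2*((-1*7²)*(-1*7² - 31))/(1515 + (-1*7²)*(-1*7² - 31)) + 558046) = 1/(2*((-1*49)*(-1*49 - 31))/(1515 + (-1*49)*(-1*49 - 31)) + 558046) = 1/(2*(-49*(-49 - 31))/(1515 - 49*(-49 - 31)) + 558046) = 1/(2*(-49*(-80))/(1515 - 49*(-80)) + 558046) = 1/(2*3920/(1515 + 3920) + 558046) = 1/(2*3920/5435 + 558046) = 1/(2*3920*(1/5435) + 558046) = 1/(1568/1087 + 558046) = 1/(606597570/1087) = 1087/606597570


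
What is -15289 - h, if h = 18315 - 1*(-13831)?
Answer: -47435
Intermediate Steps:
h = 32146 (h = 18315 + 13831 = 32146)
-15289 - h = -15289 - 1*32146 = -15289 - 32146 = -47435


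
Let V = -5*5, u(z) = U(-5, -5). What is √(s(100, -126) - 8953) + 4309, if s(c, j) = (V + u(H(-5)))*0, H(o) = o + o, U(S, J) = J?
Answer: 4309 + I*√8953 ≈ 4309.0 + 94.62*I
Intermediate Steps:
H(o) = 2*o
u(z) = -5
V = -25
s(c, j) = 0 (s(c, j) = (-25 - 5)*0 = -30*0 = 0)
√(s(100, -126) - 8953) + 4309 = √(0 - 8953) + 4309 = √(-8953) + 4309 = I*√8953 + 4309 = 4309 + I*√8953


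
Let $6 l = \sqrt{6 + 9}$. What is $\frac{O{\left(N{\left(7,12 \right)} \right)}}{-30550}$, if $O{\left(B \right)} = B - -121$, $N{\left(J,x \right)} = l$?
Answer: $- \frac{121}{30550} - \frac{\sqrt{15}}{183300} \approx -0.0039819$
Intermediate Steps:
$l = \frac{\sqrt{15}}{6}$ ($l = \frac{\sqrt{6 + 9}}{6} = \frac{\sqrt{15}}{6} \approx 0.6455$)
$N{\left(J,x \right)} = \frac{\sqrt{15}}{6}$
$O{\left(B \right)} = 121 + B$ ($O{\left(B \right)} = B + 121 = 121 + B$)
$\frac{O{\left(N{\left(7,12 \right)} \right)}}{-30550} = \frac{121 + \frac{\sqrt{15}}{6}}{-30550} = \left(121 + \frac{\sqrt{15}}{6}\right) \left(- \frac{1}{30550}\right) = - \frac{121}{30550} - \frac{\sqrt{15}}{183300}$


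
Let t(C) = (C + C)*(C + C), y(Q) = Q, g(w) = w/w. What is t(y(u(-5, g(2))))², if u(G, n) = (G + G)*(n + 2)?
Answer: 12960000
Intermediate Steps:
g(w) = 1
u(G, n) = 2*G*(2 + n) (u(G, n) = (2*G)*(2 + n) = 2*G*(2 + n))
t(C) = 4*C² (t(C) = (2*C)*(2*C) = 4*C²)
t(y(u(-5, g(2))))² = (4*(2*(-5)*(2 + 1))²)² = (4*(2*(-5)*3)²)² = (4*(-30)²)² = (4*900)² = 3600² = 12960000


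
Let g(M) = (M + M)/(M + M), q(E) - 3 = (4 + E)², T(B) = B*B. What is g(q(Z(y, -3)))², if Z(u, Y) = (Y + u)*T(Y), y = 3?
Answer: 1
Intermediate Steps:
T(B) = B²
Z(u, Y) = Y²*(Y + u) (Z(u, Y) = (Y + u)*Y² = Y²*(Y + u))
q(E) = 3 + (4 + E)²
g(M) = 1 (g(M) = (2*M)/((2*M)) = (2*M)*(1/(2*M)) = 1)
g(q(Z(y, -3)))² = 1² = 1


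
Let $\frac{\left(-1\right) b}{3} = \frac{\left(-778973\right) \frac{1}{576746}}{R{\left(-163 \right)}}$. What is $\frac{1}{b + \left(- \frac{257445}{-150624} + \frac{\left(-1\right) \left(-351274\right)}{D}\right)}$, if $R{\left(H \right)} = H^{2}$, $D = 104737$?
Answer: $\frac{13430172833918012384}{67999779769917414617} \approx 0.1975$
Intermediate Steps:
$b = \frac{2336919}{15323564474}$ ($b = - 3 \frac{\left(-778973\right) \frac{1}{576746}}{\left(-163\right)^{2}} = - 3 \frac{\left(-778973\right) \frac{1}{576746}}{26569} = - 3 \left(\left(- \frac{778973}{576746}\right) \frac{1}{26569}\right) = \left(-3\right) \left(- \frac{778973}{15323564474}\right) = \frac{2336919}{15323564474} \approx 0.00015251$)
$\frac{1}{b + \left(- \frac{257445}{-150624} + \frac{\left(-1\right) \left(-351274\right)}{D}\right)} = \frac{1}{\frac{2336919}{15323564474} - \left(- \frac{28605}{16736} - \frac{\left(-1\right) \left(-351274\right)}{104737}\right)} = \frac{1}{\frac{2336919}{15323564474} + \left(\left(-257445\right) \left(- \frac{1}{150624}\right) + 351274 \cdot \frac{1}{104737}\right)} = \frac{1}{\frac{2336919}{15323564474} + \left(\frac{28605}{16736} + \frac{351274}{104737}\right)} = \frac{1}{\frac{2336919}{15323564474} + \frac{8874923549}{1752878432}} = \frac{1}{\frac{67999779769917414617}{13430172833918012384}} = \frac{13430172833918012384}{67999779769917414617}$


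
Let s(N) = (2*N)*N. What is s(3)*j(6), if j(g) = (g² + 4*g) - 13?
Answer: 846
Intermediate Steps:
s(N) = 2*N²
j(g) = -13 + g² + 4*g
s(3)*j(6) = (2*3²)*(-13 + 6² + 4*6) = (2*9)*(-13 + 36 + 24) = 18*47 = 846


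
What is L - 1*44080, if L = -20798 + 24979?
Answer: -39899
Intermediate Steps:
L = 4181
L - 1*44080 = 4181 - 1*44080 = 4181 - 44080 = -39899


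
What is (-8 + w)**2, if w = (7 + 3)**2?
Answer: 8464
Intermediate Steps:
w = 100 (w = 10**2 = 100)
(-8 + w)**2 = (-8 + 100)**2 = 92**2 = 8464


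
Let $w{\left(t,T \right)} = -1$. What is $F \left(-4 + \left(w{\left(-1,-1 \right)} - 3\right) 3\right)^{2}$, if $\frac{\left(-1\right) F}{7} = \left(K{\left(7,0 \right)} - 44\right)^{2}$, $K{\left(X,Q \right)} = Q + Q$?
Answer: $-3469312$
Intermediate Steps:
$K{\left(X,Q \right)} = 2 Q$
$F = -13552$ ($F = - 7 \left(2 \cdot 0 - 44\right)^{2} = - 7 \left(0 - 44\right)^{2} = - 7 \left(-44\right)^{2} = \left(-7\right) 1936 = -13552$)
$F \left(-4 + \left(w{\left(-1,-1 \right)} - 3\right) 3\right)^{2} = - 13552 \left(-4 + \left(-1 - 3\right) 3\right)^{2} = - 13552 \left(-4 - 12\right)^{2} = - 13552 \left(-16\right)^{2} = \left(-13552\right) 256 = -3469312$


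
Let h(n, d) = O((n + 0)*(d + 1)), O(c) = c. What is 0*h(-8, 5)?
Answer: 0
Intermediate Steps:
h(n, d) = n*(1 + d) (h(n, d) = (n + 0)*(d + 1) = n*(1 + d))
0*h(-8, 5) = 0*(-8*(1 + 5)) = 0*(-8*6) = 0*(-48) = 0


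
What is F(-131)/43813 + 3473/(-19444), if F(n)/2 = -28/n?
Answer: -2847457865/15942699476 ≈ -0.17861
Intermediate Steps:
F(n) = -56/n (F(n) = 2*(-28/n) = -56/n)
F(-131)/43813 + 3473/(-19444) = -56/(-131)/43813 + 3473/(-19444) = -56*(-1/131)*(1/43813) + 3473*(-1/19444) = (56/131)*(1/43813) - 3473/19444 = 8/819929 - 3473/19444 = -2847457865/15942699476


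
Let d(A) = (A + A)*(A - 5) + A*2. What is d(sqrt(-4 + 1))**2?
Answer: -156 + 96*I*sqrt(3) ≈ -156.0 + 166.28*I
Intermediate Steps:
d(A) = 2*A + 2*A*(-5 + A) (d(A) = (2*A)*(-5 + A) + 2*A = 2*A*(-5 + A) + 2*A = 2*A + 2*A*(-5 + A))
d(sqrt(-4 + 1))**2 = (2*sqrt(-4 + 1)*(-4 + sqrt(-4 + 1)))**2 = (2*sqrt(-3)*(-4 + sqrt(-3)))**2 = (2*(I*sqrt(3))*(-4 + I*sqrt(3)))**2 = (2*I*sqrt(3)*(-4 + I*sqrt(3)))**2 = -12*(-4 + I*sqrt(3))**2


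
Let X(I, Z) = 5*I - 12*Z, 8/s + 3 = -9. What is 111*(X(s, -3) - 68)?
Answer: -3922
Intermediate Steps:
s = -⅔ (s = 8/(-3 - 9) = 8/(-12) = 8*(-1/12) = -⅔ ≈ -0.66667)
X(I, Z) = -12*Z + 5*I
111*(X(s, -3) - 68) = 111*((-12*(-3) + 5*(-⅔)) - 68) = 111*((36 - 10/3) - 68) = 111*(98/3 - 68) = 111*(-106/3) = -3922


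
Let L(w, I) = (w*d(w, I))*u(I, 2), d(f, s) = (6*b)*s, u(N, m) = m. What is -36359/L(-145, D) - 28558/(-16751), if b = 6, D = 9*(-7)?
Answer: 2596302593/1573923960 ≈ 1.6496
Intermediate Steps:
D = -63
d(f, s) = 36*s (d(f, s) = (6*6)*s = 36*s)
L(w, I) = 72*I*w (L(w, I) = (w*(36*I))*2 = (36*I*w)*2 = 72*I*w)
-36359/L(-145, D) - 28558/(-16751) = -36359/(72*(-63)*(-145)) - 28558/(-16751) = -36359/657720 - 28558*(-1/16751) = -36359*1/657720 + 28558/16751 = -36359/657720 + 28558/16751 = 2596302593/1573923960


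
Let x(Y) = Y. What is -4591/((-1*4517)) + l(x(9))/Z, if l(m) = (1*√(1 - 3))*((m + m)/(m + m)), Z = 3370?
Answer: 4591/4517 + I*√2/3370 ≈ 1.0164 + 0.00041965*I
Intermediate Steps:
l(m) = I*√2 (l(m) = (1*√(-2))*((2*m)/((2*m))) = (1*(I*√2))*((2*m)*(1/(2*m))) = (I*√2)*1 = I*√2)
-4591/((-1*4517)) + l(x(9))/Z = -4591/((-1*4517)) + (I*√2)/3370 = -4591/(-4517) + (I*√2)*(1/3370) = -4591*(-1/4517) + I*√2/3370 = 4591/4517 + I*√2/3370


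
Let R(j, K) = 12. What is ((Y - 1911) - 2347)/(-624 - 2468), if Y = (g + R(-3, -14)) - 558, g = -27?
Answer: 4831/3092 ≈ 1.5624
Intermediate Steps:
Y = -573 (Y = (-27 + 12) - 558 = -15 - 558 = -573)
((Y - 1911) - 2347)/(-624 - 2468) = ((-573 - 1911) - 2347)/(-624 - 2468) = (-2484 - 2347)/(-3092) = -4831*(-1/3092) = 4831/3092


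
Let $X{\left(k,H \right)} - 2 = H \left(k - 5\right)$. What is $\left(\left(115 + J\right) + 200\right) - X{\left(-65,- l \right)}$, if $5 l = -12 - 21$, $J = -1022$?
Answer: $-247$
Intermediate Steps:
$l = - \frac{33}{5}$ ($l = \frac{-12 - 21}{5} = \frac{1}{5} \left(-33\right) = - \frac{33}{5} \approx -6.6$)
$X{\left(k,H \right)} = 2 + H \left(-5 + k\right)$ ($X{\left(k,H \right)} = 2 + H \left(k - 5\right) = 2 + H \left(-5 + k\right)$)
$\left(\left(115 + J\right) + 200\right) - X{\left(-65,- l \right)} = \left(\left(115 - 1022\right) + 200\right) - \left(2 - 5 \left(\left(-1\right) \left(- \frac{33}{5}\right)\right) + \left(-1\right) \left(- \frac{33}{5}\right) \left(-65\right)\right) = \left(-907 + 200\right) - \left(2 - 33 + \frac{33}{5} \left(-65\right)\right) = -707 - \left(2 - 33 - 429\right) = -707 - -460 = -707 + 460 = -247$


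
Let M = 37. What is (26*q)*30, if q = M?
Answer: 28860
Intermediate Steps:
q = 37
(26*q)*30 = (26*37)*30 = 962*30 = 28860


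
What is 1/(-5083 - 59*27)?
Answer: -1/6676 ≈ -0.00014979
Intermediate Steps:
1/(-5083 - 59*27) = 1/(-5083 - 1593) = 1/(-6676) = -1/6676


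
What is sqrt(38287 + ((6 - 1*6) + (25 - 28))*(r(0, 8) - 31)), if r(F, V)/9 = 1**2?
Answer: sqrt(38353) ≈ 195.84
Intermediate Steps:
r(F, V) = 9 (r(F, V) = 9*1**2 = 9*1 = 9)
sqrt(38287 + ((6 - 1*6) + (25 - 28))*(r(0, 8) - 31)) = sqrt(38287 + ((6 - 1*6) + (25 - 28))*(9 - 31)) = sqrt(38287 + ((6 - 6) - 3)*(-22)) = sqrt(38287 + (0 - 3)*(-22)) = sqrt(38287 - 3*(-22)) = sqrt(38287 + 66) = sqrt(38353)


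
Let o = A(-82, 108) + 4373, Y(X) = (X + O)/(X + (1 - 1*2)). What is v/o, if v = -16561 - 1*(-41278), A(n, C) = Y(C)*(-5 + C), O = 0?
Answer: 2644719/479035 ≈ 5.5209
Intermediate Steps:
Y(X) = X/(-1 + X) (Y(X) = (X + 0)/(X + (1 - 1*2)) = X/(X + (1 - 2)) = X/(X - 1) = X/(-1 + X))
A(n, C) = C*(-5 + C)/(-1 + C) (A(n, C) = (C/(-1 + C))*(-5 + C) = C*(-5 + C)/(-1 + C))
v = 24717 (v = -16561 + 41278 = 24717)
o = 479035/107 (o = 108*(-5 + 108)/(-1 + 108) + 4373 = 108*103/107 + 4373 = 108*(1/107)*103 + 4373 = 11124/107 + 4373 = 479035/107 ≈ 4477.0)
v/o = 24717/(479035/107) = 24717*(107/479035) = 2644719/479035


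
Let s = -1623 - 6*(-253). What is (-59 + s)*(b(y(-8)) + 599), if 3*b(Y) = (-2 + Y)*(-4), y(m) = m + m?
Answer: -102172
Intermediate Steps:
y(m) = 2*m
b(Y) = 8/3 - 4*Y/3 (b(Y) = ((-2 + Y)*(-4))/3 = (8 - 4*Y)/3 = 8/3 - 4*Y/3)
s = -105 (s = -1623 + 1518 = -105)
(-59 + s)*(b(y(-8)) + 599) = (-59 - 105)*((8/3 - 8*(-8)/3) + 599) = -164*((8/3 - 4/3*(-16)) + 599) = -164*((8/3 + 64/3) + 599) = -164*(24 + 599) = -164*623 = -102172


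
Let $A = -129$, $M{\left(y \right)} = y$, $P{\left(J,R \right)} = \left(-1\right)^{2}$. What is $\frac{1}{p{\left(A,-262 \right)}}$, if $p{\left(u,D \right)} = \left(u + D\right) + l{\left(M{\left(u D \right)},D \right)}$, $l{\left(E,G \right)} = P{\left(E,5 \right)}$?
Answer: $- \frac{1}{390} \approx -0.0025641$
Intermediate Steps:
$P{\left(J,R \right)} = 1$
$l{\left(E,G \right)} = 1$
$p{\left(u,D \right)} = 1 + D + u$ ($p{\left(u,D \right)} = \left(u + D\right) + 1 = \left(D + u\right) + 1 = 1 + D + u$)
$\frac{1}{p{\left(A,-262 \right)}} = \frac{1}{1 - 262 - 129} = \frac{1}{-390} = - \frac{1}{390}$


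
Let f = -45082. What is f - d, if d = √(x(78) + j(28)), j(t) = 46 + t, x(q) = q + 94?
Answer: -45082 - √246 ≈ -45098.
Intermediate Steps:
x(q) = 94 + q
d = √246 (d = √((94 + 78) + (46 + 28)) = √(172 + 74) = √246 ≈ 15.684)
f - d = -45082 - √246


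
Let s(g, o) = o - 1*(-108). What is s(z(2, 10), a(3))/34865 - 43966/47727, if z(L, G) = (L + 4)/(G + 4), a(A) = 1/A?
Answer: -305540833/332800371 ≈ -0.91809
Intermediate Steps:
z(L, G) = (4 + L)/(4 + G)
s(g, o) = 108 + o (s(g, o) = o + 108 = 108 + o)
s(z(2, 10), a(3))/34865 - 43966/47727 = (108 + 1/3)/34865 - 43966/47727 = (108 + 1/3)*(1/34865) - 43966*1/47727 = (325/3)*(1/34865) - 43966/47727 = 65/20919 - 43966/47727 = -305540833/332800371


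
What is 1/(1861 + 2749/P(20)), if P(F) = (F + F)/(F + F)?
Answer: 1/4610 ≈ 0.00021692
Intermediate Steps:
P(F) = 1 (P(F) = (2*F)/((2*F)) = (2*F)*(1/(2*F)) = 1)
1/(1861 + 2749/P(20)) = 1/(1861 + 2749/1) = 1/(1861 + 2749*1) = 1/(1861 + 2749) = 1/4610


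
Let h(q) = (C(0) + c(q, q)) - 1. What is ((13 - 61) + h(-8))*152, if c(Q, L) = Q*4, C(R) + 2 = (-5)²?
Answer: -8816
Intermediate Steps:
C(R) = 23 (C(R) = -2 + (-5)² = -2 + 25 = 23)
c(Q, L) = 4*Q
h(q) = 22 + 4*q (h(q) = (23 + 4*q) - 1 = 22 + 4*q)
((13 - 61) + h(-8))*152 = ((13 - 61) + (22 + 4*(-8)))*152 = (-48 + (22 - 32))*152 = (-48 - 10)*152 = -58*152 = -8816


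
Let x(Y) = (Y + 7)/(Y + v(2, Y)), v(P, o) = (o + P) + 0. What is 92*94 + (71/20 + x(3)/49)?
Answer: 2119636/245 ≈ 8651.6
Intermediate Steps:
v(P, o) = P + o (v(P, o) = (P + o) + 0 = P + o)
x(Y) = (7 + Y)/(2 + 2*Y) (x(Y) = (Y + 7)/(Y + (2 + Y)) = (7 + Y)/(2 + 2*Y))
92*94 + (71/20 + x(3)/49) = 92*94 + (71/20 + ((7 + 3)/(2*(1 + 3)))/49) = 8648 + (71*(1/20) + ((½)*10/4)*(1/49)) = 8648 + (71/20 + ((½)*(¼)*10)*(1/49)) = 8648 + (71/20 + (5/4)*(1/49)) = 8648 + (71/20 + 5/196) = 8648 + 876/245 = 2119636/245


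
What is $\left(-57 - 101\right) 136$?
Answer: $-21488$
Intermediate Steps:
$\left(-57 - 101\right) 136 = \left(-158\right) 136 = -21488$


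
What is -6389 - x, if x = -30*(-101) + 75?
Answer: -9494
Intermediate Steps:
x = 3105 (x = 3030 + 75 = 3105)
-6389 - x = -6389 - 1*3105 = -6389 - 3105 = -9494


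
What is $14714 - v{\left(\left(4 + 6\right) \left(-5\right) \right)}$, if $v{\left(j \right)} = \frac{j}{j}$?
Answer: $14713$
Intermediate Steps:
$v{\left(j \right)} = 1$
$14714 - v{\left(\left(4 + 6\right) \left(-5\right) \right)} = 14714 - 1 = 14713$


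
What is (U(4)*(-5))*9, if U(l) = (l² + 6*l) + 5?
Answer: -2025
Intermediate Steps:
U(l) = 5 + l² + 6*l
(U(4)*(-5))*9 = ((5 + 4² + 6*4)*(-5))*9 = ((5 + 16 + 24)*(-5))*9 = (45*(-5))*9 = -225*9 = -2025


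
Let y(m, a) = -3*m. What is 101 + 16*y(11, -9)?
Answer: -427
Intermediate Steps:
101 + 16*y(11, -9) = 101 + 16*(-3*11) = 101 + 16*(-33) = 101 - 528 = -427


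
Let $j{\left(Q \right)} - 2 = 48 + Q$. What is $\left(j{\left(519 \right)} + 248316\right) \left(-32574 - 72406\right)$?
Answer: $-26127947300$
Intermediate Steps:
$j{\left(Q \right)} = 50 + Q$ ($j{\left(Q \right)} = 2 + \left(48 + Q\right) = 50 + Q$)
$\left(j{\left(519 \right)} + 248316\right) \left(-32574 - 72406\right) = \left(\left(50 + 519\right) + 248316\right) \left(-32574 - 72406\right) = \left(569 + 248316\right) \left(-104980\right) = 248885 \left(-104980\right) = -26127947300$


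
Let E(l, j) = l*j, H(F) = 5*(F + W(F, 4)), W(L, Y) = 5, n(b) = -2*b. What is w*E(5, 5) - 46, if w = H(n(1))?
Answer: 329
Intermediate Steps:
H(F) = 25 + 5*F (H(F) = 5*(F + 5) = 5*(5 + F) = 25 + 5*F)
w = 15 (w = 25 + 5*(-2*1) = 25 + 5*(-2) = 25 - 10 = 15)
E(l, j) = j*l
w*E(5, 5) - 46 = 15*(5*5) - 46 = 15*25 - 46 = 375 - 46 = 329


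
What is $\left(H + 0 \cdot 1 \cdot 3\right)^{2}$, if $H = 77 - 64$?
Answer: $169$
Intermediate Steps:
$H = 13$ ($H = 77 - 64 = 13$)
$\left(H + 0 \cdot 1 \cdot 3\right)^{2} = \left(13 + 0 \cdot 1 \cdot 3\right)^{2} = \left(13 + 0 \cdot 3\right)^{2} = \left(13 + 0\right)^{2} = 13^{2} = 169$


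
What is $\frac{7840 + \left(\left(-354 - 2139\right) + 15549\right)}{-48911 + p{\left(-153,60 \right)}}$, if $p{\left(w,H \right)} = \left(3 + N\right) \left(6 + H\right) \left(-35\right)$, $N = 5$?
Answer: $- \frac{20896}{67391} \approx -0.31007$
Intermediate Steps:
$p{\left(w,H \right)} = -1680 - 280 H$ ($p{\left(w,H \right)} = \left(3 + 5\right) \left(6 + H\right) \left(-35\right) = 8 \left(6 + H\right) \left(-35\right) = \left(48 + 8 H\right) \left(-35\right) = -1680 - 280 H$)
$\frac{7840 + \left(\left(-354 - 2139\right) + 15549\right)}{-48911 + p{\left(-153,60 \right)}} = \frac{7840 + \left(\left(-354 - 2139\right) + 15549\right)}{-48911 - 18480} = \frac{7840 + \left(-2493 + 15549\right)}{-48911 - 18480} = \frac{7840 + 13056}{-48911 - 18480} = \frac{20896}{-67391} = 20896 \left(- \frac{1}{67391}\right) = - \frac{20896}{67391}$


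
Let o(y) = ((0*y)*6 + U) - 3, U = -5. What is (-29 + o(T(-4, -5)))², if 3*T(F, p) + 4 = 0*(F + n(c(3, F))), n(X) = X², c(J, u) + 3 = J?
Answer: 1369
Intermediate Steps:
c(J, u) = -3 + J
T(F, p) = -4/3 (T(F, p) = -4/3 + (0*(F + (-3 + 3)²))/3 = -4/3 + (0*(F + 0²))/3 = -4/3 + (0*(F + 0))/3 = -4/3 + (0*F)/3 = -4/3 + (⅓)*0 = -4/3 + 0 = -4/3)
o(y) = -8 (o(y) = ((0*y)*6 - 5) - 3 = (0*6 - 5) - 3 = (0 - 5) - 3 = -5 - 3 = -8)
(-29 + o(T(-4, -5)))² = (-29 - 8)² = (-37)² = 1369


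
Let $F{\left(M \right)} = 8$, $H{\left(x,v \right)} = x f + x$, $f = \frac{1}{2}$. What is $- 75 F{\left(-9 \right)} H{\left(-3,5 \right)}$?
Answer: $2700$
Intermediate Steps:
$f = \frac{1}{2} \approx 0.5$
$H{\left(x,v \right)} = \frac{3 x}{2}$ ($H{\left(x,v \right)} = x \frac{1}{2} + x = \frac{x}{2} + x = \frac{3 x}{2}$)
$- 75 F{\left(-9 \right)} H{\left(-3,5 \right)} = \left(-75\right) 8 \cdot \frac{3}{2} \left(-3\right) = \left(-600\right) \left(- \frac{9}{2}\right) = 2700$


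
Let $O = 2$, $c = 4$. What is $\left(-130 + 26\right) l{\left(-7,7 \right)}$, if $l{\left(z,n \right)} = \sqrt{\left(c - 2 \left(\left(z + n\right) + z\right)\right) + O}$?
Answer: $- 208 \sqrt{5} \approx -465.1$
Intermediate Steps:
$l{\left(z,n \right)} = \sqrt{6 - 4 z - 2 n}$ ($l{\left(z,n \right)} = \sqrt{\left(4 - 2 \left(\left(z + n\right) + z\right)\right) + 2} = \sqrt{\left(4 - 2 \left(\left(n + z\right) + z\right)\right) + 2} = \sqrt{\left(4 - 2 \left(n + 2 z\right)\right) + 2} = \sqrt{\left(4 - \left(2 n + 4 z\right)\right) + 2} = \sqrt{\left(4 - 4 z - 2 n\right) + 2} = \sqrt{6 - 4 z - 2 n}$)
$\left(-130 + 26\right) l{\left(-7,7 \right)} = \left(-130 + 26\right) \sqrt{6 - -28 - 14} = - 104 \sqrt{6 + 28 - 14} = - 104 \sqrt{20} = - 104 \cdot 2 \sqrt{5} = - 208 \sqrt{5}$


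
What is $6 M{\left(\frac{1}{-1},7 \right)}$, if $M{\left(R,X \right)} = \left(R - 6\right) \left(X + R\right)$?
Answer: $-252$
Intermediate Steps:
$M{\left(R,X \right)} = \left(-6 + R\right) \left(R + X\right)$
$6 M{\left(\frac{1}{-1},7 \right)} = 6 \left(\left(\frac{1}{-1}\right)^{2} - \frac{6}{-1} - 42 + \frac{1}{-1} \cdot 7\right) = 6 \left(\left(-1\right)^{2} - -6 - 42 - 7\right) = 6 \left(1 + 6 - 42 - 7\right) = 6 \left(-42\right) = -252$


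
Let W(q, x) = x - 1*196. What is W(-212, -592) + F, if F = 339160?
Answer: 338372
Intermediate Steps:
W(q, x) = -196 + x (W(q, x) = x - 196 = -196 + x)
W(-212, -592) + F = (-196 - 592) + 339160 = -788 + 339160 = 338372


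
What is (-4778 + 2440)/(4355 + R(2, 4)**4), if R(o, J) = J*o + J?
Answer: -2338/25091 ≈ -0.093181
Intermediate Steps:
R(o, J) = J + J*o
(-4778 + 2440)/(4355 + R(2, 4)**4) = (-4778 + 2440)/(4355 + (4*(1 + 2))**4) = -2338/(4355 + (4*3)**4) = -2338/(4355 + 12**4) = -2338/(4355 + 20736) = -2338/25091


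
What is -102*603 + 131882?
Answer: 70376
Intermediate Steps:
-102*603 + 131882 = -61506 + 131882 = 70376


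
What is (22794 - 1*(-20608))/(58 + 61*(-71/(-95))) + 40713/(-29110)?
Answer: 2917692787/6987110 ≈ 417.58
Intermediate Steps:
(22794 - 1*(-20608))/(58 + 61*(-71/(-95))) + 40713/(-29110) = (22794 + 20608)/(58 + 61*(-71*(-1/95))) + 40713*(-1/29110) = 43402/(58 + 61*(71/95)) - 993/710 = 43402/(58 + 4331/95) - 993/710 = 43402/(9841/95) - 993/710 = 43402*(95/9841) - 993/710 = 4123190/9841 - 993/710 = 2917692787/6987110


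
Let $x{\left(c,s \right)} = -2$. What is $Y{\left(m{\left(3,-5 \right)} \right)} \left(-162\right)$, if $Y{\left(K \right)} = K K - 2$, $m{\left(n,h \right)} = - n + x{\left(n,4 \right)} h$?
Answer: $-7614$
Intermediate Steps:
$m{\left(n,h \right)} = - n - 2 h$
$Y{\left(K \right)} = -2 + K^{2}$ ($Y{\left(K \right)} = K^{2} - 2 = -2 + K^{2}$)
$Y{\left(m{\left(3,-5 \right)} \right)} \left(-162\right) = \left(-2 + \left(\left(-1\right) 3 - -10\right)^{2}\right) \left(-162\right) = \left(-2 + \left(-3 + 10\right)^{2}\right) \left(-162\right) = \left(-2 + 7^{2}\right) \left(-162\right) = \left(-2 + 49\right) \left(-162\right) = 47 \left(-162\right) = -7614$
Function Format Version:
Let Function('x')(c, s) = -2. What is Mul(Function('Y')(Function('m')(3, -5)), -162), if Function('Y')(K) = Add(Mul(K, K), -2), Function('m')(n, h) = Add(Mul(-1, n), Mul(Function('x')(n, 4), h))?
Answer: -7614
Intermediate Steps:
Function('m')(n, h) = Add(Mul(-1, n), Mul(-2, h))
Function('Y')(K) = Add(-2, Pow(K, 2)) (Function('Y')(K) = Add(Pow(K, 2), -2) = Add(-2, Pow(K, 2)))
Mul(Function('Y')(Function('m')(3, -5)), -162) = Mul(Add(-2, Pow(Add(Mul(-1, 3), Mul(-2, -5)), 2)), -162) = Mul(Add(-2, Pow(Add(-3, 10), 2)), -162) = Mul(Add(-2, Pow(7, 2)), -162) = Mul(Add(-2, 49), -162) = Mul(47, -162) = -7614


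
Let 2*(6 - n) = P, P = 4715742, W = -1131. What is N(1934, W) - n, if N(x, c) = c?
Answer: 2356734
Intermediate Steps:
n = -2357865 (n = 6 - 1/2*4715742 = 6 - 2357871 = -2357865)
N(1934, W) - n = -1131 - 1*(-2357865) = -1131 + 2357865 = 2356734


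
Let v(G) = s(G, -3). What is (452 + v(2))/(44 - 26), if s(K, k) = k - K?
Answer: 149/6 ≈ 24.833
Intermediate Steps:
v(G) = -3 - G
(452 + v(2))/(44 - 26) = (452 + (-3 - 1*2))/(44 - 26) = (452 + (-3 - 2))/18 = (452 - 5)*(1/18) = 447*(1/18) = 149/6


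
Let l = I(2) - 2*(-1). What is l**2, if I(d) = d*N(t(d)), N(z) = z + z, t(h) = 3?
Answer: 196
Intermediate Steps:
N(z) = 2*z
I(d) = 6*d (I(d) = d*(2*3) = d*6 = 6*d)
l = 14 (l = 6*2 - 2*(-1) = 12 + 2 = 14)
l**2 = 14**2 = 196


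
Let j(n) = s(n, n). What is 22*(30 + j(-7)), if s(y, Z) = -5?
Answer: 550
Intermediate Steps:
j(n) = -5
22*(30 + j(-7)) = 22*(30 - 5) = 22*25 = 550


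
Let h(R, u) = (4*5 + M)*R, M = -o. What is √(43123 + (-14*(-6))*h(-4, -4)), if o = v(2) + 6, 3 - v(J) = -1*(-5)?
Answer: √37747 ≈ 194.29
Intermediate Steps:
v(J) = -2 (v(J) = 3 - (-1)*(-5) = 3 - 1*5 = 3 - 5 = -2)
o = 4 (o = -2 + 6 = 4)
M = -4 (M = -1*4 = -4)
h(R, u) = 16*R (h(R, u) = (4*5 - 4)*R = (20 - 4)*R = 16*R)
√(43123 + (-14*(-6))*h(-4, -4)) = √(43123 + (-14*(-6))*(16*(-4))) = √(43123 + 84*(-64)) = √(43123 - 5376) = √37747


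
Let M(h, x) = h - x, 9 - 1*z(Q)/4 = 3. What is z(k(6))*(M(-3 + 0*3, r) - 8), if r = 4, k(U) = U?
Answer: -360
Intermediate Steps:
z(Q) = 24 (z(Q) = 36 - 4*3 = 36 - 12 = 24)
z(k(6))*(M(-3 + 0*3, r) - 8) = 24*(((-3 + 0*3) - 1*4) - 8) = 24*(((-3 + 0) - 4) - 8) = 24*((-3 - 4) - 8) = 24*(-7 - 8) = 24*(-15) = -360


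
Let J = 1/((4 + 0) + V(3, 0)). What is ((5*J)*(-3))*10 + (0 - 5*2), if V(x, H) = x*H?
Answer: -95/2 ≈ -47.500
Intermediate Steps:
V(x, H) = H*x
J = 1/4 (J = 1/((4 + 0) + 0*3) = 1/(4 + 0) = 1/4 ≈ 0.25000)
((5*J)*(-3))*10 + (0 - 5*2) = ((5*(1/4))*(-3))*10 + (0 - 5*2) = ((5/4)*(-3))*10 + (0 - 10) = -15/4*10 - 10 = -75/2 - 10 = -95/2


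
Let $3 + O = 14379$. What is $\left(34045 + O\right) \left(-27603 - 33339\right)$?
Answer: $-2950872582$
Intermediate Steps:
$O = 14376$ ($O = -3 + 14379 = 14376$)
$\left(34045 + O\right) \left(-27603 - 33339\right) = \left(34045 + 14376\right) \left(-27603 - 33339\right) = 48421 \left(-60942\right) = -2950872582$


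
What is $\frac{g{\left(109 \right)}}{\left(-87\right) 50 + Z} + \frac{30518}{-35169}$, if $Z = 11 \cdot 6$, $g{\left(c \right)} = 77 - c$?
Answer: $- \frac{10801142}{12555333} \approx -0.86028$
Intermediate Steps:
$Z = 66$
$\frac{g{\left(109 \right)}}{\left(-87\right) 50 + Z} + \frac{30518}{-35169} = \frac{77 - 109}{\left(-87\right) 50 + 66} + \frac{30518}{-35169} = \frac{77 - 109}{-4350 + 66} + 30518 \left(- \frac{1}{35169}\right) = - \frac{32}{-4284} - \frac{30518}{35169} = \left(-32\right) \left(- \frac{1}{4284}\right) - \frac{30518}{35169} = \frac{8}{1071} - \frac{30518}{35169} = - \frac{10801142}{12555333}$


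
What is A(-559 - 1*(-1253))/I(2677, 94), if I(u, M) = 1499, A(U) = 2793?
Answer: 2793/1499 ≈ 1.8632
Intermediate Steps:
A(-559 - 1*(-1253))/I(2677, 94) = 2793/1499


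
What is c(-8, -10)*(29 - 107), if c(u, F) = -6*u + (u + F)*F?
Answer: -17784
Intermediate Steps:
c(u, F) = -6*u + F*(F + u) (c(u, F) = -6*u + (F + u)*F = -6*u + F*(F + u))
c(-8, -10)*(29 - 107) = ((-10)² - 6*(-8) - 10*(-8))*(29 - 107) = (100 + 48 + 80)*(-78) = 228*(-78) = -17784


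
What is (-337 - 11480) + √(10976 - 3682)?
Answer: -11817 + √7294 ≈ -11732.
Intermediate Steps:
(-337 - 11480) + √(10976 - 3682) = -11817 + √7294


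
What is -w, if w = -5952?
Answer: 5952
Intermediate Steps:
-w = -1*(-5952) = 5952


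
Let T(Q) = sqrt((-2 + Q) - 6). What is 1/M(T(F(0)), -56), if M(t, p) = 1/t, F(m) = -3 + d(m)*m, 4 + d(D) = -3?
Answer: I*sqrt(11) ≈ 3.3166*I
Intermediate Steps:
d(D) = -7 (d(D) = -4 - 3 = -7)
F(m) = -3 - 7*m
T(Q) = sqrt(-8 + Q)
1/M(T(F(0)), -56) = 1/(1/(sqrt(-8 + (-3 - 7*0)))) = 1/(1/(sqrt(-8 + (-3 + 0)))) = 1/(1/(sqrt(-8 - 3))) = 1/(1/(sqrt(-11))) = 1/(1/(I*sqrt(11))) = 1/(-I*sqrt(11)/11) = I*sqrt(11)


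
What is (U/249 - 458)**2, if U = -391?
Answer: 13094911489/62001 ≈ 2.1120e+5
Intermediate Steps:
(U/249 - 458)**2 = (-391/249 - 458)**2 = (-114433/249)**2 = 13094911489/62001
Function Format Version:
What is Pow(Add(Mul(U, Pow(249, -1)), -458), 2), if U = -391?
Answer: Rational(13094911489, 62001) ≈ 2.1120e+5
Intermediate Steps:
Pow(Add(Mul(U, Pow(249, -1)), -458), 2) = Pow(Add(Mul(-391, Pow(249, -1)), -458), 2) = Pow(Add(Mul(-391, Rational(1, 249)), -458), 2) = Pow(Add(Rational(-391, 249), -458), 2) = Pow(Rational(-114433, 249), 2) = Rational(13094911489, 62001)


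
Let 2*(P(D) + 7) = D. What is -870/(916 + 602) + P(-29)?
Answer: -11169/506 ≈ -22.073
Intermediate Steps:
P(D) = -7 + D/2
-870/(916 + 602) + P(-29) = -870/(916 + 602) + (-7 + (½)*(-29)) = -870/1518 + (-7 - 29/2) = (1/1518)*(-870) - 43/2 = -145/253 - 43/2 = -11169/506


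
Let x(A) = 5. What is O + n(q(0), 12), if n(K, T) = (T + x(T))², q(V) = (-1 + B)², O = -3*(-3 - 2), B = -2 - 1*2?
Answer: 304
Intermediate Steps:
B = -4 (B = -2 - 2 = -4)
O = 15 (O = -3*(-5) = 15)
q(V) = 25 (q(V) = (-1 - 4)² = (-5)² = 25)
n(K, T) = (5 + T)² (n(K, T) = (T + 5)² = (5 + T)²)
O + n(q(0), 12) = 15 + (5 + 12)² = 15 + 17² = 15 + 289 = 304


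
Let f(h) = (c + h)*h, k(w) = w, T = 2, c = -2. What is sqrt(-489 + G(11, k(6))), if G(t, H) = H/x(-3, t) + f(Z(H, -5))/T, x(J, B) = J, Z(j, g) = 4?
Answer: I*sqrt(487) ≈ 22.068*I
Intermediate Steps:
f(h) = h*(-2 + h) (f(h) = (-2 + h)*h = h*(-2 + h))
G(t, H) = 4 - H/3 (G(t, H) = H/(-3) + (4*(-2 + 4))/2 = H*(-1/3) + (4*2)*(1/2) = -H/3 + 8*(1/2) = -H/3 + 4 = 4 - H/3)
sqrt(-489 + G(11, k(6))) = sqrt(-489 + (4 - 1/3*6)) = sqrt(-489 + (4 - 2)) = sqrt(-489 + 2) = sqrt(-487) = I*sqrt(487)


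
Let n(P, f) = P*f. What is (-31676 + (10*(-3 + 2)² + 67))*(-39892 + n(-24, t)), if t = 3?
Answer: 1262822436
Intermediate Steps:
(-31676 + (10*(-3 + 2)² + 67))*(-39892 + n(-24, t)) = (-31676 + (10*(-3 + 2)² + 67))*(-39892 - 24*3) = (-31676 + (10*(-1)² + 67))*(-39892 - 72) = (-31676 + (10*1 + 67))*(-39964) = (-31676 + (10 + 67))*(-39964) = (-31676 + 77)*(-39964) = -31599*(-39964) = 1262822436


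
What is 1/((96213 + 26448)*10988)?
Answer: 1/1347799068 ≈ 7.4195e-10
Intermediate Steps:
1/((96213 + 26448)*10988) = (1/10988)/122661 = (1/122661)*(1/10988) = 1/1347799068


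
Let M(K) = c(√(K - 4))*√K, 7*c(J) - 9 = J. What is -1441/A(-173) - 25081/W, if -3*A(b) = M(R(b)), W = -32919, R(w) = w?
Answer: 7*(-142308837*√173 - 5578731*I + 619859*√177)/(5694987*(√177 - 9*I)) ≈ -117.88 - 80.257*I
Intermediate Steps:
c(J) = 9/7 + J/7
M(K) = √K*(9/7 + √(-4 + K)/7) (M(K) = (9/7 + √(K - 4)/7)*√K = (9/7 + √(-4 + K)/7)*√K = √K*(9/7 + √(-4 + K)/7))
A(b) = -√b*(9 + √(-4 + b))/21
-1441/A(-173) - 25081/W = -1441*(-21*I*√173/(173*(-9 - √(-4 - 173)))) - 25081/(-32919) = -1441*(-21*I*√173/(173*(-9 - √(-177)))) - 25081*(-1/32919) = -1441*(-21*I*√173/(173*(-9 - I*√177))) + 25081/32919 = -(-30261)*I*√173/(173*(-9 - I*√177)) + 25081/32919 = 30261*I*√173/(173*(-9 - I*√177)) + 25081/32919 = 25081/32919 + 30261*I*√173/(173*(-9 - I*√177))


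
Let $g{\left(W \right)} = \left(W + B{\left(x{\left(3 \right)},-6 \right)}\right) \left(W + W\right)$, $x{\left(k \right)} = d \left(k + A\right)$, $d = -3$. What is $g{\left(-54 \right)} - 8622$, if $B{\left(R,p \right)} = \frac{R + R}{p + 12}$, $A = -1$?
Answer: $-2574$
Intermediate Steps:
$x{\left(k \right)} = 3 - 3 k$ ($x{\left(k \right)} = - 3 \left(k - 1\right) = - 3 \left(-1 + k\right) = 3 - 3 k$)
$B{\left(R,p \right)} = \frac{2 R}{12 + p}$
$g{\left(W \right)} = 2 W \left(-2 + W\right)$ ($g{\left(W \right)} = \left(W + \frac{2 \left(3 - 9\right)}{12 - 6}\right) \left(W + W\right) = \left(W + \frac{2 \left(3 - 9\right)}{6}\right) 2 W = \left(W + 2 \left(-6\right) \frac{1}{6}\right) 2 W = \left(W - 2\right) 2 W = \left(-2 + W\right) 2 W = 2 W \left(-2 + W\right)$)
$g{\left(-54 \right)} - 8622 = 2 \left(-54\right) \left(-2 - 54\right) - 8622 = 2 \left(-54\right) \left(-56\right) - 8622 = 6048 - 8622 = -2574$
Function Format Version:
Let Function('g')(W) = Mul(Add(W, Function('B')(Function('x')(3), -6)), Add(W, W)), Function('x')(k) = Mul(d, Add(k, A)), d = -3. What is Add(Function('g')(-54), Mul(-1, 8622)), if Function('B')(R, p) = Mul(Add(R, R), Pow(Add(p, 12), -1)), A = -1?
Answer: -2574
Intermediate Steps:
Function('x')(k) = Add(3, Mul(-3, k)) (Function('x')(k) = Mul(-3, Add(k, -1)) = Mul(-3, Add(-1, k)) = Add(3, Mul(-3, k)))
Function('B')(R, p) = Mul(2, R, Pow(Add(12, p), -1)) (Function('B')(R, p) = Mul(Mul(2, R), Pow(Add(12, p), -1)) = Mul(2, R, Pow(Add(12, p), -1)))
Function('g')(W) = Mul(2, W, Add(-2, W)) (Function('g')(W) = Mul(Add(W, Mul(2, Add(3, Mul(-3, 3)), Pow(Add(12, -6), -1))), Add(W, W)) = Mul(Add(W, Mul(2, Add(3, -9), Pow(6, -1))), Mul(2, W)) = Mul(Add(W, Mul(2, -6, Rational(1, 6))), Mul(2, W)) = Mul(Add(W, -2), Mul(2, W)) = Mul(Add(-2, W), Mul(2, W)) = Mul(2, W, Add(-2, W)))
Add(Function('g')(-54), Mul(-1, 8622)) = Add(Mul(2, -54, Add(-2, -54)), Mul(-1, 8622)) = Add(Mul(2, -54, -56), -8622) = Add(6048, -8622) = -2574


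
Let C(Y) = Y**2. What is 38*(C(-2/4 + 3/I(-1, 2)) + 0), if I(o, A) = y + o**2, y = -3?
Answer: 152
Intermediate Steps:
I(o, A) = -3 + o**2
38*(C(-2/4 + 3/I(-1, 2)) + 0) = 38*((-2/4 + 3/(-3 + (-1)**2))**2 + 0) = 38*((-2*1/4 + 3/(-3 + 1))**2 + 0) = 38*((-1/2 + 3/(-2))**2 + 0) = 38*((-1/2 + 3*(-1/2))**2 + 0) = 38*((-1/2 - 3/2)**2 + 0) = 38*((-2)**2 + 0) = 38*(4 + 0) = 38*4 = 152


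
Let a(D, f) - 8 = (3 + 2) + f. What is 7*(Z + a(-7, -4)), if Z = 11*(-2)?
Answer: -91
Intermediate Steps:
Z = -22
a(D, f) = 13 + f (a(D, f) = 8 + ((3 + 2) + f) = 8 + (5 + f) = 13 + f)
7*(Z + a(-7, -4)) = 7*(-22 + (13 - 4)) = 7*(-22 + 9) = 7*(-13) = -91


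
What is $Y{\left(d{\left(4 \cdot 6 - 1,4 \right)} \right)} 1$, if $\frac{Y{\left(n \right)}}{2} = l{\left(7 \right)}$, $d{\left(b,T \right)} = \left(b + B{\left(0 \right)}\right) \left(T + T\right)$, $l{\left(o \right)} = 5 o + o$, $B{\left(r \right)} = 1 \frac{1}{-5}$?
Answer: $84$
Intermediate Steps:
$B{\left(r \right)} = - \frac{1}{5}$ ($B{\left(r \right)} = 1 \left(- \frac{1}{5}\right) = - \frac{1}{5}$)
$l{\left(o \right)} = 6 o$
$d{\left(b,T \right)} = 2 T \left(- \frac{1}{5} + b\right)$ ($d{\left(b,T \right)} = \left(b - \frac{1}{5}\right) \left(T + T\right) = \left(- \frac{1}{5} + b\right) 2 T = 2 T \left(- \frac{1}{5} + b\right)$)
$Y{\left(n \right)} = 84$ ($Y{\left(n \right)} = 2 \cdot 6 \cdot 7 = 2 \cdot 42 = 84$)
$Y{\left(d{\left(4 \cdot 6 - 1,4 \right)} \right)} 1 = 84 \cdot 1 = 84$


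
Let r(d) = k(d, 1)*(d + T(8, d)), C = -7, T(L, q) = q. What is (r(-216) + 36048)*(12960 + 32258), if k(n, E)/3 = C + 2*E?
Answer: 1923031104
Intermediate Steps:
k(n, E) = -21 + 6*E (k(n, E) = 3*(-7 + 2*E) = -21 + 6*E)
r(d) = -30*d (r(d) = (-21 + 6*1)*(d + d) = (-21 + 6)*(2*d) = -30*d)
(r(-216) + 36048)*(12960 + 32258) = (-30*(-216) + 36048)*(12960 + 32258) = (6480 + 36048)*45218 = 42528*45218 = 1923031104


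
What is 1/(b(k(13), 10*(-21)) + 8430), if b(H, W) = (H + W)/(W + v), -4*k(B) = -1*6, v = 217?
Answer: 14/117603 ≈ 0.00011904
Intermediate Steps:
k(B) = 3/2 (k(B) = -(-1)*6/4 = -1/4*(-6) = 3/2)
b(H, W) = (H + W)/(217 + W) (b(H, W) = (H + W)/(W + 217) = (H + W)/(217 + W))
1/(b(k(13), 10*(-21)) + 8430) = 1/((3/2 + 10*(-21))/(217 + 10*(-21)) + 8430) = 1/((3/2 - 210)/(217 - 210) + 8430) = 1/(-417/2/7 + 8430) = 1/((1/7)*(-417/2) + 8430) = 1/(-417/14 + 8430) = 1/(117603/14) = 14/117603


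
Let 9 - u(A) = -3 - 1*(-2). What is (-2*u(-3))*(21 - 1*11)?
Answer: -200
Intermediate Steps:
u(A) = 10 (u(A) = 9 - (-3 - 1*(-2)) = 9 - (-3 + 2) = 9 - 1*(-1) = 9 + 1 = 10)
(-2*u(-3))*(21 - 1*11) = (-2*10)*(21 - 1*11) = -20*(21 - 11) = -20*10 = -200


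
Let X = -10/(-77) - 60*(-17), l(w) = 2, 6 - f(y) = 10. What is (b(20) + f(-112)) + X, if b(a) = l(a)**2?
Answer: 78550/77 ≈ 1020.1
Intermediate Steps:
f(y) = -4 (f(y) = 6 - 1*10 = 6 - 10 = -4)
X = 78550/77 (X = -10*(-1/77) + 1020 = 10/77 + 1020 = 78550/77 ≈ 1020.1)
b(a) = 4 (b(a) = 2**2 = 4)
(b(20) + f(-112)) + X = (4 - 4) + 78550/77 = 0 + 78550/77 = 78550/77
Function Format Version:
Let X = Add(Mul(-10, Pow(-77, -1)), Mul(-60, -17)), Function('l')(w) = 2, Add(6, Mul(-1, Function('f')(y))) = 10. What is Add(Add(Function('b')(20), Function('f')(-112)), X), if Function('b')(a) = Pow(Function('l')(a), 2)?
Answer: Rational(78550, 77) ≈ 1020.1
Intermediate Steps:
Function('f')(y) = -4 (Function('f')(y) = Add(6, Mul(-1, 10)) = Add(6, -10) = -4)
X = Rational(78550, 77) (X = Add(Mul(-10, Rational(-1, 77)), 1020) = Add(Rational(10, 77), 1020) = Rational(78550, 77) ≈ 1020.1)
Function('b')(a) = 4 (Function('b')(a) = Pow(2, 2) = 4)
Add(Add(Function('b')(20), Function('f')(-112)), X) = Add(Add(4, -4), Rational(78550, 77)) = Add(0, Rational(78550, 77)) = Rational(78550, 77)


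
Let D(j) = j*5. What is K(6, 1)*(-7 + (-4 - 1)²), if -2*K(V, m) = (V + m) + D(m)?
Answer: -108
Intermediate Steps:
D(j) = 5*j
K(V, m) = -3*m - V/2 (K(V, m) = -((V + m) + 5*m)/2 = -(V + 6*m)/2 = -3*m - V/2)
K(6, 1)*(-7 + (-4 - 1)²) = (-3*1 - ½*6)*(-7 + (-4 - 1)²) = (-3 - 3)*(-7 + (-5)²) = -6*(-7 + 25) = -6*18 = -108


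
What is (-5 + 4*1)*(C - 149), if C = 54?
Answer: 95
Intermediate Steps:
(-5 + 4*1)*(C - 149) = (-5 + 4*1)*(54 - 149) = (-5 + 4)*(-95) = -1*(-95) = 95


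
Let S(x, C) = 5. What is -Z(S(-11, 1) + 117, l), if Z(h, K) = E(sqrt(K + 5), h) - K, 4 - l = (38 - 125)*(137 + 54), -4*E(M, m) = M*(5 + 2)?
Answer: 16621 + 7*sqrt(16626)/4 ≈ 16847.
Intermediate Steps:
E(M, m) = -7*M/4 (E(M, m) = -M*(5 + 2)/4 = -M*7/4 = -7*M/4)
l = 16621 (l = 4 - (38 - 125)*(137 + 54) = 4 - (-87)*191 = 4 - 1*(-16617) = 4 + 16617 = 16621)
Z(h, K) = -K - 7*sqrt(5 + K)/4 (Z(h, K) = -7*sqrt(K + 5)/4 - K = -7*sqrt(5 + K)/4 - K = -K - 7*sqrt(5 + K)/4)
-Z(S(-11, 1) + 117, l) = -(-1*16621 - 7*sqrt(5 + 16621)/4) = -(-16621 - 7*sqrt(16626)/4) = 16621 + 7*sqrt(16626)/4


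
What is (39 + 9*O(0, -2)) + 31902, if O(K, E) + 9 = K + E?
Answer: 31842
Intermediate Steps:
O(K, E) = -9 + E + K (O(K, E) = -9 + (K + E) = -9 + (E + K) = -9 + E + K)
(39 + 9*O(0, -2)) + 31902 = (39 + 9*(-9 - 2 + 0)) + 31902 = (39 + 9*(-11)) + 31902 = (39 - 99) + 31902 = -60 + 31902 = 31842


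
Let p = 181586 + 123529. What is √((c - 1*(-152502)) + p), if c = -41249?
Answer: 4*√26023 ≈ 645.27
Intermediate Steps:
p = 305115
√((c - 1*(-152502)) + p) = √((-41249 - 1*(-152502)) + 305115) = √((-41249 + 152502) + 305115) = √(111253 + 305115) = √416368 = 4*√26023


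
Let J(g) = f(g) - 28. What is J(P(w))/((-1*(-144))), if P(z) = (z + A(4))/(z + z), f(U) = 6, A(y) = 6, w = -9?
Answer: -11/72 ≈ -0.15278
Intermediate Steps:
P(z) = (6 + z)/(2*z) (P(z) = (z + 6)/(z + z) = (6 + z)/((2*z)) = (6 + z)*(1/(2*z)) = (6 + z)/(2*z))
J(g) = -22 (J(g) = 6 - 28 = -22)
J(P(w))/((-1*(-144))) = -22/((-1*(-144))) = -22/144 = -22*1/144 = -11/72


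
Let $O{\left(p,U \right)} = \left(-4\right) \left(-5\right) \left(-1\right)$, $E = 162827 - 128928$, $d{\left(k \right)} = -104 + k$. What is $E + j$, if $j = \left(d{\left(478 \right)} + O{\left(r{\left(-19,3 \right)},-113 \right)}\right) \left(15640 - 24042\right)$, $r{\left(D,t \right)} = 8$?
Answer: $-2940409$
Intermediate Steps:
$E = 33899$ ($E = 162827 - 128928 = 33899$)
$O{\left(p,U \right)} = -20$ ($O{\left(p,U \right)} = 20 \left(-1\right) = -20$)
$j = -2974308$ ($j = \left(\left(-104 + 478\right) - 20\right) \left(15640 - 24042\right) = \left(374 - 20\right) \left(-8402\right) = 354 \left(-8402\right) = -2974308$)
$E + j = 33899 - 2974308 = -2940409$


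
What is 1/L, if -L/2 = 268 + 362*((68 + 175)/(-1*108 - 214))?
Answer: 161/1670 ≈ 0.096407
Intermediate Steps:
L = 1670/161 (L = -2*(268 + 362*((68 + 175)/(-1*108 - 214))) = -2*(268 + 362*(243/(-108 - 214))) = -2*(268 + 362*(243/(-322))) = -2*(268 + 362*(243*(-1/322))) = -2*(268 + 362*(-243/322)) = -2*(268 - 43983/161) = -2*(-835/161) = 1670/161 ≈ 10.373)
1/L = 1/(1670/161) = 161/1670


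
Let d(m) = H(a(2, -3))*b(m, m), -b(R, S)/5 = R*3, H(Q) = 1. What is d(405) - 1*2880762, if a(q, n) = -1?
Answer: -2886837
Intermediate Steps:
b(R, S) = -15*R (b(R, S) = -5*R*3 = -15*R)
d(m) = -15*m (d(m) = 1*(-15*m) = -15*m)
d(405) - 1*2880762 = -15*405 - 1*2880762 = -6075 - 2880762 = -2886837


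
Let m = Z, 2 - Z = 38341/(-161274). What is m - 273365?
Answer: -44086306121/161274 ≈ -2.7336e+5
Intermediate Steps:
Z = 360889/161274 (Z = 2 - 38341/(-161274) = 2 - 38341*(-1)/161274 = 2 - 1*(-38341/161274) = 2 + 38341/161274 = 360889/161274 ≈ 2.2377)
m = 360889/161274 ≈ 2.2377
m - 273365 = 360889/161274 - 273365 = -44086306121/161274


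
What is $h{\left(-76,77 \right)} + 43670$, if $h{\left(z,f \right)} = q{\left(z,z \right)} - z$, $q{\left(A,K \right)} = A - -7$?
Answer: $43677$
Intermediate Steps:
$q{\left(A,K \right)} = 7 + A$ ($q{\left(A,K \right)} = A + 7 = 7 + A$)
$h{\left(z,f \right)} = 7$ ($h{\left(z,f \right)} = \left(7 + z\right) - z = 7$)
$h{\left(-76,77 \right)} + 43670 = 7 + 43670 = 43677$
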